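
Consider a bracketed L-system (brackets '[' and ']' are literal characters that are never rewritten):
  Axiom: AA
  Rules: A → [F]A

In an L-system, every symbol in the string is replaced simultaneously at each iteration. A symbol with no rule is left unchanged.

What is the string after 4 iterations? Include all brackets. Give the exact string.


Answer: [F][F][F][F]A[F][F][F][F]A

Derivation:
Step 0: AA
Step 1: [F]A[F]A
Step 2: [F][F]A[F][F]A
Step 3: [F][F][F]A[F][F][F]A
Step 4: [F][F][F][F]A[F][F][F][F]A


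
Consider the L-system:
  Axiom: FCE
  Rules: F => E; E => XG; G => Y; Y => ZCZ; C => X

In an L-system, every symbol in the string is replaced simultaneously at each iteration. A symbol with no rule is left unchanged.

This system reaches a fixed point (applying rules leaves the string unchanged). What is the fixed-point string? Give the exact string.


Answer: XZXZXXZXZ

Derivation:
Step 0: FCE
Step 1: EXXG
Step 2: XGXXY
Step 3: XYXXZCZ
Step 4: XZCZXXZXZ
Step 5: XZXZXXZXZ
Step 6: XZXZXXZXZ  (unchanged — fixed point at step 5)


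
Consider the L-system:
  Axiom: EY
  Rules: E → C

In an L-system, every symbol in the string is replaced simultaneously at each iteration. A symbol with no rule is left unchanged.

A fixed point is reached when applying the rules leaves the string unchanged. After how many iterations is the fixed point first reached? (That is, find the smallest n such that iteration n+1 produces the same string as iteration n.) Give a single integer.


Answer: 1

Derivation:
Step 0: EY
Step 1: CY
Step 2: CY  (unchanged — fixed point at step 1)


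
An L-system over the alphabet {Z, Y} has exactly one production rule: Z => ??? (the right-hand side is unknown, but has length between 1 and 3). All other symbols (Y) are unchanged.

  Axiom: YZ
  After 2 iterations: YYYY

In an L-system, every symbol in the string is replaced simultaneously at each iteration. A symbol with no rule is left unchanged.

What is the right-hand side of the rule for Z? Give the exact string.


Trying Z => YYY:
  Step 0: YZ
  Step 1: YYYY
  Step 2: YYYY
Matches the given result.

Answer: YYY


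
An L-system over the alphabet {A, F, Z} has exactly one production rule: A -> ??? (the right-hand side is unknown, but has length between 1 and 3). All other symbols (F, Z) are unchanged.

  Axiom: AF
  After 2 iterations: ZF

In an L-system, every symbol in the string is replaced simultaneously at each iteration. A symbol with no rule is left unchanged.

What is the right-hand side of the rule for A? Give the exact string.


Trying A -> Z:
  Step 0: AF
  Step 1: ZF
  Step 2: ZF
Matches the given result.

Answer: Z


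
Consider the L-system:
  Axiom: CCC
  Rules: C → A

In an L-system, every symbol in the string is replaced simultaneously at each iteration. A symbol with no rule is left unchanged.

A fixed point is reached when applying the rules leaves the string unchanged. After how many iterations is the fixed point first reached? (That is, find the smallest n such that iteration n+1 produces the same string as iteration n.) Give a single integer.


Answer: 1

Derivation:
Step 0: CCC
Step 1: AAA
Step 2: AAA  (unchanged — fixed point at step 1)


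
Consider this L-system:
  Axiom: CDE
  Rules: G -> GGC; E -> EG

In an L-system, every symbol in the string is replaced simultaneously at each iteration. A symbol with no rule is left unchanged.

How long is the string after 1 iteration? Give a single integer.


Step 0: length = 3
Step 1: length = 4

Answer: 4


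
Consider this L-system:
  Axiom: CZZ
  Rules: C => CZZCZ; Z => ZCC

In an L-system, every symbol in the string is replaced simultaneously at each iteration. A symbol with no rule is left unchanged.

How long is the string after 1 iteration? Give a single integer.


Answer: 11

Derivation:
Step 0: length = 3
Step 1: length = 11


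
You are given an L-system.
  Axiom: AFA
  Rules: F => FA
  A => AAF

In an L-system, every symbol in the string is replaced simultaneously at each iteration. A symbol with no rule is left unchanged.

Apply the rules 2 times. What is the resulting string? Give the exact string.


Answer: AAFAAFFAFAAAFAAFAAFFA

Derivation:
Step 0: AFA
Step 1: AAFFAAAF
Step 2: AAFAAFFAFAAAFAAFAAFFA


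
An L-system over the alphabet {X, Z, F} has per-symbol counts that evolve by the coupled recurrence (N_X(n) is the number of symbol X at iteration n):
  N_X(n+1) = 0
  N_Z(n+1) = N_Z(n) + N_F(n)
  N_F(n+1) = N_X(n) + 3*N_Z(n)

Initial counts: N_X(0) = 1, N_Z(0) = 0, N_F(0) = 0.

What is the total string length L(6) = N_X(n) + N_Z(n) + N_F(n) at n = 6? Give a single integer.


Step 0: N_X=1, N_Z=0, N_F=0, L=1
Step 1: N_X=0, N_Z=0, N_F=1, L=1
Step 2: N_X=0, N_Z=1, N_F=0, L=1
Step 3: N_X=0, N_Z=1, N_F=3, L=4
Step 4: N_X=0, N_Z=4, N_F=3, L=7
Step 5: N_X=0, N_Z=7, N_F=12, L=19
Step 6: N_X=0, N_Z=19, N_F=21, L=40

Answer: 40


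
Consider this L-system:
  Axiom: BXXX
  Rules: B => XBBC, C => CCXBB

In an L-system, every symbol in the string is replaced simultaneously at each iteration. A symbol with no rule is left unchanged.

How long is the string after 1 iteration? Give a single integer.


Step 0: length = 4
Step 1: length = 7

Answer: 7


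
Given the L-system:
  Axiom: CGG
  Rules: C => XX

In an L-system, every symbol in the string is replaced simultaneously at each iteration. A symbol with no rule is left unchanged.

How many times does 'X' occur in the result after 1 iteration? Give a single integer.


Answer: 2

Derivation:
Step 0: CGG  (0 'X')
Step 1: XXGG  (2 'X')


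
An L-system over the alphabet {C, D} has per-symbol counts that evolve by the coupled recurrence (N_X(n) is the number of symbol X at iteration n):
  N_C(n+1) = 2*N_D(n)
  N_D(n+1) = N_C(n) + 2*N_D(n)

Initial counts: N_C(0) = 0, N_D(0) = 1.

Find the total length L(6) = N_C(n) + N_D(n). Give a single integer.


Step 0: N_C=0, N_D=1, L=1
Step 1: N_C=2, N_D=2, L=4
Step 2: N_C=4, N_D=6, L=10
Step 3: N_C=12, N_D=16, L=28
Step 4: N_C=32, N_D=44, L=76
Step 5: N_C=88, N_D=120, L=208
Step 6: N_C=240, N_D=328, L=568

Answer: 568


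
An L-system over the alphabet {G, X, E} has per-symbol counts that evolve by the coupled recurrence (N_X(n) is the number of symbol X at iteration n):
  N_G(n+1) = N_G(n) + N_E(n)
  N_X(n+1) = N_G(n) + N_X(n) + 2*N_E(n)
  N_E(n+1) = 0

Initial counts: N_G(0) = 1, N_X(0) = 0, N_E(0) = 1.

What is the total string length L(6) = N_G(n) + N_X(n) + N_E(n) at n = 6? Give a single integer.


Answer: 15

Derivation:
Step 0: N_G=1, N_X=0, N_E=1, L=2
Step 1: N_G=2, N_X=3, N_E=0, L=5
Step 2: N_G=2, N_X=5, N_E=0, L=7
Step 3: N_G=2, N_X=7, N_E=0, L=9
Step 4: N_G=2, N_X=9, N_E=0, L=11
Step 5: N_G=2, N_X=11, N_E=0, L=13
Step 6: N_G=2, N_X=13, N_E=0, L=15


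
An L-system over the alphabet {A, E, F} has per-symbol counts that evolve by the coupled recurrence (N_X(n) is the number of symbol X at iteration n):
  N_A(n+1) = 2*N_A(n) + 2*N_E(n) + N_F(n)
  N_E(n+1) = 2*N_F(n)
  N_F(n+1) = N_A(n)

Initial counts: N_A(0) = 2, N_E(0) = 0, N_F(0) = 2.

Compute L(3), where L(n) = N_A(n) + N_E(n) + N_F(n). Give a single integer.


Step 0: N_A=2, N_E=0, N_F=2, L=4
Step 1: N_A=6, N_E=4, N_F=2, L=12
Step 2: N_A=22, N_E=4, N_F=6, L=32
Step 3: N_A=58, N_E=12, N_F=22, L=92

Answer: 92


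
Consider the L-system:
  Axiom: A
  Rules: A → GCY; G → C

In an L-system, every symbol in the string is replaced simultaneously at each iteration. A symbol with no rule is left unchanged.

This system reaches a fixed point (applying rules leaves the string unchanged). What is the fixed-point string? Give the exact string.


Step 0: A
Step 1: GCY
Step 2: CCY
Step 3: CCY  (unchanged — fixed point at step 2)

Answer: CCY


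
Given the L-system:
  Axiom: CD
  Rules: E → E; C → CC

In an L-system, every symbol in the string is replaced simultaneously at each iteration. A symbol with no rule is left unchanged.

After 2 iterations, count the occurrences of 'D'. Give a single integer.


Step 0: CD  (1 'D')
Step 1: CCD  (1 'D')
Step 2: CCCCD  (1 'D')

Answer: 1


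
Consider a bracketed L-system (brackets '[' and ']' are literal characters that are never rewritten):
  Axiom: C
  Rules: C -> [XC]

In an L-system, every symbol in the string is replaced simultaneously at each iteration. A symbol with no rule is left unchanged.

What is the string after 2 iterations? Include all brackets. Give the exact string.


Step 0: C
Step 1: [XC]
Step 2: [X[XC]]

Answer: [X[XC]]


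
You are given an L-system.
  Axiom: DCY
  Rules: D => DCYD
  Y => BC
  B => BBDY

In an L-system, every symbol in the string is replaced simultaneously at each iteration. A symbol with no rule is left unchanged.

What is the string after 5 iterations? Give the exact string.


Step 0: DCY
Step 1: DCYDCBC
Step 2: DCYDCBCDCYDCBBDYC
Step 3: DCYDCBCDCYDCBBDYCDCYDCBCDCYDCBBDYBBDYDCYDBCC
Step 4: DCYDCBCDCYDCBBDYCDCYDCBCDCYDCBBDYBBDYDCYDBCCDCYDCBCDCYDCBBDYCDCYDCBCDCYDCBBDYBBDYDCYDBCBBDYBBDYDCYDBCDCYDCBCDCYDBBDYCC
Step 5: DCYDCBCDCYDCBBDYCDCYDCBCDCYDCBBDYBBDYDCYDBCCDCYDCBCDCYDCBBDYCDCYDCBCDCYDCBBDYBBDYDCYDBCBBDYBBDYDCYDBCDCYDCBCDCYDBBDYCCDCYDCBCDCYDCBBDYCDCYDCBCDCYDCBBDYBBDYDCYDBCCDCYDCBCDCYDCBBDYCDCYDCBCDCYDCBBDYBBDYDCYDBCBBDYBBDYDCYDBCDCYDCBCDCYDBBDYCBBDYBBDYDCYDBCBBDYBBDYDCYDBCDCYDCBCDCYDBBDYCDCYDCBCDCYDCBBDYCDCYDCBCDCYDBBDYBBDYDCYDBCCC

Answer: DCYDCBCDCYDCBBDYCDCYDCBCDCYDCBBDYBBDYDCYDBCCDCYDCBCDCYDCBBDYCDCYDCBCDCYDCBBDYBBDYDCYDBCBBDYBBDYDCYDBCDCYDCBCDCYDBBDYCCDCYDCBCDCYDCBBDYCDCYDCBCDCYDCBBDYBBDYDCYDBCCDCYDCBCDCYDCBBDYCDCYDCBCDCYDCBBDYBBDYDCYDBCBBDYBBDYDCYDBCDCYDCBCDCYDBBDYCBBDYBBDYDCYDBCBBDYBBDYDCYDBCDCYDCBCDCYDBBDYCDCYDCBCDCYDCBBDYCDCYDCBCDCYDBBDYBBDYDCYDBCCC


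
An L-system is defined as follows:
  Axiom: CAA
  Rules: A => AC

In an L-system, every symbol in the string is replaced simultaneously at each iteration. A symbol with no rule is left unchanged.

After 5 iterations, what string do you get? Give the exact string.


Answer: CACCCCCACCCCC

Derivation:
Step 0: CAA
Step 1: CACAC
Step 2: CACCACC
Step 3: CACCCACCC
Step 4: CACCCCACCCC
Step 5: CACCCCCACCCCC


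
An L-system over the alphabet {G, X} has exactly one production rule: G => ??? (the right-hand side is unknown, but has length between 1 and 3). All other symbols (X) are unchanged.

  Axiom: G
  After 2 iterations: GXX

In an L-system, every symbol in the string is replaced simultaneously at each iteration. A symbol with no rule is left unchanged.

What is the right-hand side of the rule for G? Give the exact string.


Trying G => GX:
  Step 0: G
  Step 1: GX
  Step 2: GXX
Matches the given result.

Answer: GX


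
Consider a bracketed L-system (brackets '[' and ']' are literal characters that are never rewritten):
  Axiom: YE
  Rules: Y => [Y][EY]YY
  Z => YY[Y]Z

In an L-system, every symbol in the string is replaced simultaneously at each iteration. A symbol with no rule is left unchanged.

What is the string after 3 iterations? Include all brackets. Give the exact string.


Step 0: YE
Step 1: [Y][EY]YYE
Step 2: [[Y][EY]YY][E[Y][EY]YY][Y][EY]YY[Y][EY]YYE
Step 3: [[[Y][EY]YY][E[Y][EY]YY][Y][EY]YY[Y][EY]YY][E[[Y][EY]YY][E[Y][EY]YY][Y][EY]YY[Y][EY]YY][[Y][EY]YY][E[Y][EY]YY][Y][EY]YY[Y][EY]YY[[Y][EY]YY][E[Y][EY]YY][Y][EY]YY[Y][EY]YYE

Answer: [[[Y][EY]YY][E[Y][EY]YY][Y][EY]YY[Y][EY]YY][E[[Y][EY]YY][E[Y][EY]YY][Y][EY]YY[Y][EY]YY][[Y][EY]YY][E[Y][EY]YY][Y][EY]YY[Y][EY]YY[[Y][EY]YY][E[Y][EY]YY][Y][EY]YY[Y][EY]YYE


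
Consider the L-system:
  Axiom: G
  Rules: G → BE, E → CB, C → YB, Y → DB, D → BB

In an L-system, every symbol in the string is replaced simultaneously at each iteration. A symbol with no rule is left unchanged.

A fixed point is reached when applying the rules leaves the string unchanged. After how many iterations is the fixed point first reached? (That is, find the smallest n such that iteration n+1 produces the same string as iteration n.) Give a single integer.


Answer: 5

Derivation:
Step 0: G
Step 1: BE
Step 2: BCB
Step 3: BYBB
Step 4: BDBBB
Step 5: BBBBBB
Step 6: BBBBBB  (unchanged — fixed point at step 5)


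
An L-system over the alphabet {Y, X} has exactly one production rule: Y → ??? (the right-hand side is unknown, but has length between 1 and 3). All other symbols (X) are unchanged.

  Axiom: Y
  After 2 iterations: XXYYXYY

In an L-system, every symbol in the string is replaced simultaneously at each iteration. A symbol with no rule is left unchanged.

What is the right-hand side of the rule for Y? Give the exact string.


Answer: XYY

Derivation:
Trying Y → XYY:
  Step 0: Y
  Step 1: XYY
  Step 2: XXYYXYY
Matches the given result.


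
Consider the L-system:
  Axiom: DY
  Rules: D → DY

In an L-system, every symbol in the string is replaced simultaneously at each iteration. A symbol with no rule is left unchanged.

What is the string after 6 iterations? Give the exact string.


Answer: DYYYYYYY

Derivation:
Step 0: DY
Step 1: DYY
Step 2: DYYY
Step 3: DYYYY
Step 4: DYYYYY
Step 5: DYYYYYY
Step 6: DYYYYYYY


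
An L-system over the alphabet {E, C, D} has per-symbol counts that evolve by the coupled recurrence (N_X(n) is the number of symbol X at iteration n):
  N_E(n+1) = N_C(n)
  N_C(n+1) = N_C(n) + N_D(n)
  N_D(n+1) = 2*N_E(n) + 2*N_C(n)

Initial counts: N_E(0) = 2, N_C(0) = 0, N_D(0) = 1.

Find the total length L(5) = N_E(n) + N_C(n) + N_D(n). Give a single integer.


Answer: 114

Derivation:
Step 0: N_E=2, N_C=0, N_D=1, L=3
Step 1: N_E=0, N_C=1, N_D=4, L=5
Step 2: N_E=1, N_C=5, N_D=2, L=8
Step 3: N_E=5, N_C=7, N_D=12, L=24
Step 4: N_E=7, N_C=19, N_D=24, L=50
Step 5: N_E=19, N_C=43, N_D=52, L=114


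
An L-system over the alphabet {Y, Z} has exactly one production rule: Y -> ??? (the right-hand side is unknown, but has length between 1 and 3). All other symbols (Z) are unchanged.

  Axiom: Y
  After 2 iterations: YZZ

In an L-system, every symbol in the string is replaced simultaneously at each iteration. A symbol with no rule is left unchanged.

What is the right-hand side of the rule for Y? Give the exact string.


Trying Y -> YZ:
  Step 0: Y
  Step 1: YZ
  Step 2: YZZ
Matches the given result.

Answer: YZ


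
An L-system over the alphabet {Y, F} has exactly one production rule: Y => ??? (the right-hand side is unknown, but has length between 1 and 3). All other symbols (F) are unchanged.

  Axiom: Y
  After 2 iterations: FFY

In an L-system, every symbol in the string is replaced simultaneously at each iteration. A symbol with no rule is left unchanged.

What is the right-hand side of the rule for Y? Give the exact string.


Answer: FY

Derivation:
Trying Y => FY:
  Step 0: Y
  Step 1: FY
  Step 2: FFY
Matches the given result.


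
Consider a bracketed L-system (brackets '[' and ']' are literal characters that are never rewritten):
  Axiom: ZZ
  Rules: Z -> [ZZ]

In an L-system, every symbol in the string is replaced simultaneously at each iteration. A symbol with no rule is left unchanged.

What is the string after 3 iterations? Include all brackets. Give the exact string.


Step 0: ZZ
Step 1: [ZZ][ZZ]
Step 2: [[ZZ][ZZ]][[ZZ][ZZ]]
Step 3: [[[ZZ][ZZ]][[ZZ][ZZ]]][[[ZZ][ZZ]][[ZZ][ZZ]]]

Answer: [[[ZZ][ZZ]][[ZZ][ZZ]]][[[ZZ][ZZ]][[ZZ][ZZ]]]


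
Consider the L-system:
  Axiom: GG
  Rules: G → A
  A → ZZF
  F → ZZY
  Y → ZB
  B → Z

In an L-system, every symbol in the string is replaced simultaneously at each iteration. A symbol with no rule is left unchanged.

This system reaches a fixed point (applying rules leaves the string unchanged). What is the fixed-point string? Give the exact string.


Step 0: GG
Step 1: AA
Step 2: ZZFZZF
Step 3: ZZZZYZZZZY
Step 4: ZZZZZBZZZZZB
Step 5: ZZZZZZZZZZZZ
Step 6: ZZZZZZZZZZZZ  (unchanged — fixed point at step 5)

Answer: ZZZZZZZZZZZZ


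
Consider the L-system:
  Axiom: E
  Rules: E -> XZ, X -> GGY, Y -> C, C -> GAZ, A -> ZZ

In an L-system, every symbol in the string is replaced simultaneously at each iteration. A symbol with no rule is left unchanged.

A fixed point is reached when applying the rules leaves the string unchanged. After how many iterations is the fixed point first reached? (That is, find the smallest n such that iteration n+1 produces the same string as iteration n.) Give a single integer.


Answer: 5

Derivation:
Step 0: E
Step 1: XZ
Step 2: GGYZ
Step 3: GGCZ
Step 4: GGGAZZ
Step 5: GGGZZZZ
Step 6: GGGZZZZ  (unchanged — fixed point at step 5)


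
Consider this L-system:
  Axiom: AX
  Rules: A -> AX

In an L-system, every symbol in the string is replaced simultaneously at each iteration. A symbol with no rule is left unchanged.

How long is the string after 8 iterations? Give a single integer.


Step 0: length = 2
Step 1: length = 3
Step 2: length = 4
Step 3: length = 5
Step 4: length = 6
Step 5: length = 7
Step 6: length = 8
Step 7: length = 9
Step 8: length = 10

Answer: 10


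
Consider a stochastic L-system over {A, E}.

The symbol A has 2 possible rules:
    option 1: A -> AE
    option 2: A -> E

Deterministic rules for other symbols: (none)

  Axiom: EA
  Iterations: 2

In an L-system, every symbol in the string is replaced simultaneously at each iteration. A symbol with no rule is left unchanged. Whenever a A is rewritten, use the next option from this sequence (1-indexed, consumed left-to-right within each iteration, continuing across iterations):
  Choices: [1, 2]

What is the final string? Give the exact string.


Answer: EEE

Derivation:
Step 0: EA
Step 1: EAE  (used choices [1])
Step 2: EEE  (used choices [2])


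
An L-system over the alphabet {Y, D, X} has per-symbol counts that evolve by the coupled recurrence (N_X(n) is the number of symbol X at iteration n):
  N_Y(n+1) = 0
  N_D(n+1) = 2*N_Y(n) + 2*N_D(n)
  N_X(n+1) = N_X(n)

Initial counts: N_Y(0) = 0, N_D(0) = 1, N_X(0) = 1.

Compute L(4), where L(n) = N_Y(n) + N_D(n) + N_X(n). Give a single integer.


Step 0: N_Y=0, N_D=1, N_X=1, L=2
Step 1: N_Y=0, N_D=2, N_X=1, L=3
Step 2: N_Y=0, N_D=4, N_X=1, L=5
Step 3: N_Y=0, N_D=8, N_X=1, L=9
Step 4: N_Y=0, N_D=16, N_X=1, L=17

Answer: 17


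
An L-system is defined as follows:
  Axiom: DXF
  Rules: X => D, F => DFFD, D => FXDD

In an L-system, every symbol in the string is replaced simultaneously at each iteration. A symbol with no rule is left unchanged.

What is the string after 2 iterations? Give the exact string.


Answer: DFFDDFXDDFXDDFXDDFXDDDFFDDFFDFXDD

Derivation:
Step 0: DXF
Step 1: FXDDDDFFD
Step 2: DFFDDFXDDFXDDFXDDFXDDDFFDDFFDFXDD


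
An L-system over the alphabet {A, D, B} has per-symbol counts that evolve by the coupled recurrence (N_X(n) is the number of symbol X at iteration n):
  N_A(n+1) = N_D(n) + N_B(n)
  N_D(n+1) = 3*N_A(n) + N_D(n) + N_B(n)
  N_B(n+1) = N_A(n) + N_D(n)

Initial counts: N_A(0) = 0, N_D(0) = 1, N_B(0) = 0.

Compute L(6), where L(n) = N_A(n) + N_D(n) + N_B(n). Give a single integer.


Step 0: N_A=0, N_D=1, N_B=0, L=1
Step 1: N_A=1, N_D=1, N_B=1, L=3
Step 2: N_A=2, N_D=5, N_B=2, L=9
Step 3: N_A=7, N_D=13, N_B=7, L=27
Step 4: N_A=20, N_D=41, N_B=20, L=81
Step 5: N_A=61, N_D=121, N_B=61, L=243
Step 6: N_A=182, N_D=365, N_B=182, L=729

Answer: 729


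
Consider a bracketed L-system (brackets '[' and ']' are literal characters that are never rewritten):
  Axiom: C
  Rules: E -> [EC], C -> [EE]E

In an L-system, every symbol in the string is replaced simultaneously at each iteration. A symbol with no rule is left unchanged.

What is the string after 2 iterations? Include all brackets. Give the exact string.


Step 0: C
Step 1: [EE]E
Step 2: [[EC][EC]][EC]

Answer: [[EC][EC]][EC]


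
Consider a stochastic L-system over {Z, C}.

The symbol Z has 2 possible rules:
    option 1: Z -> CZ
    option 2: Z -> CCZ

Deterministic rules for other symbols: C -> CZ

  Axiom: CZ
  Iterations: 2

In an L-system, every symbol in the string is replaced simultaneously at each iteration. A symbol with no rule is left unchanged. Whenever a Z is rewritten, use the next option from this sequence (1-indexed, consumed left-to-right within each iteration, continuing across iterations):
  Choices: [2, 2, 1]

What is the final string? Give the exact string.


Answer: CZCCZCZCZCZ

Derivation:
Step 0: CZ
Step 1: CZCCZ  (used choices [2])
Step 2: CZCCZCZCZCZ  (used choices [2, 1])


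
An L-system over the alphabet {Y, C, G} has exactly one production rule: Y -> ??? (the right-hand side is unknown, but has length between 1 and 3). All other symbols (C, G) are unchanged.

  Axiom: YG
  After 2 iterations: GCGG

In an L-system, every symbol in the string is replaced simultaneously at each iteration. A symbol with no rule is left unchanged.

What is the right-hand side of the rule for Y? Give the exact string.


Answer: GCG

Derivation:
Trying Y -> GCG:
  Step 0: YG
  Step 1: GCGG
  Step 2: GCGG
Matches the given result.


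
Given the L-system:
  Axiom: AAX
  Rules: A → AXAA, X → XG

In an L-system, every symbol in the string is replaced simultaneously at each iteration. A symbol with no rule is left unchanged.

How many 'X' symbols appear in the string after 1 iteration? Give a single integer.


Answer: 3

Derivation:
Step 0: AAX  (1 'X')
Step 1: AXAAAXAAXG  (3 'X')


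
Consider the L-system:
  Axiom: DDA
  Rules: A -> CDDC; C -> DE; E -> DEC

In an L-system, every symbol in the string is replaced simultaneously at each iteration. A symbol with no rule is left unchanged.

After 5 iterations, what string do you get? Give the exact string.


Answer: DDDDDDECDEDDECDDDDDDECDEDDEC

Derivation:
Step 0: DDA
Step 1: DDCDDC
Step 2: DDDEDDDE
Step 3: DDDDECDDDDEC
Step 4: DDDDDECDEDDDDDECDE
Step 5: DDDDDDECDEDDECDDDDDDECDEDDEC


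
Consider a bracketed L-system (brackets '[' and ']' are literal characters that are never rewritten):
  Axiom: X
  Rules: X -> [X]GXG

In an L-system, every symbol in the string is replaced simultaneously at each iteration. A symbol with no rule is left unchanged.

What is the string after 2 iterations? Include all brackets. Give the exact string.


Answer: [[X]GXG]G[X]GXGG

Derivation:
Step 0: X
Step 1: [X]GXG
Step 2: [[X]GXG]G[X]GXGG


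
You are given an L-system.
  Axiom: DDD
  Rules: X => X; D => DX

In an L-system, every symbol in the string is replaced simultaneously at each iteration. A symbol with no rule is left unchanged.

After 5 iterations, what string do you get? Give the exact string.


Step 0: DDD
Step 1: DXDXDX
Step 2: DXXDXXDXX
Step 3: DXXXDXXXDXXX
Step 4: DXXXXDXXXXDXXXX
Step 5: DXXXXXDXXXXXDXXXXX

Answer: DXXXXXDXXXXXDXXXXX


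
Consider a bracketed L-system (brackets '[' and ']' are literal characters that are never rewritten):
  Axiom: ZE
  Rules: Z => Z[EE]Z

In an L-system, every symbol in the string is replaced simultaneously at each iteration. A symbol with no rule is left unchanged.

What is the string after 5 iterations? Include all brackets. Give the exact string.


Step 0: ZE
Step 1: Z[EE]ZE
Step 2: Z[EE]Z[EE]Z[EE]ZE
Step 3: Z[EE]Z[EE]Z[EE]Z[EE]Z[EE]Z[EE]Z[EE]ZE
Step 4: Z[EE]Z[EE]Z[EE]Z[EE]Z[EE]Z[EE]Z[EE]Z[EE]Z[EE]Z[EE]Z[EE]Z[EE]Z[EE]Z[EE]Z[EE]ZE
Step 5: Z[EE]Z[EE]Z[EE]Z[EE]Z[EE]Z[EE]Z[EE]Z[EE]Z[EE]Z[EE]Z[EE]Z[EE]Z[EE]Z[EE]Z[EE]Z[EE]Z[EE]Z[EE]Z[EE]Z[EE]Z[EE]Z[EE]Z[EE]Z[EE]Z[EE]Z[EE]Z[EE]Z[EE]Z[EE]Z[EE]Z[EE]ZE

Answer: Z[EE]Z[EE]Z[EE]Z[EE]Z[EE]Z[EE]Z[EE]Z[EE]Z[EE]Z[EE]Z[EE]Z[EE]Z[EE]Z[EE]Z[EE]Z[EE]Z[EE]Z[EE]Z[EE]Z[EE]Z[EE]Z[EE]Z[EE]Z[EE]Z[EE]Z[EE]Z[EE]Z[EE]Z[EE]Z[EE]Z[EE]ZE


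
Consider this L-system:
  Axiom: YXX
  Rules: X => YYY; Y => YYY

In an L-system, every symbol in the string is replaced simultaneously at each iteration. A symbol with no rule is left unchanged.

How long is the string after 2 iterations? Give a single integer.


Step 0: length = 3
Step 1: length = 9
Step 2: length = 27

Answer: 27


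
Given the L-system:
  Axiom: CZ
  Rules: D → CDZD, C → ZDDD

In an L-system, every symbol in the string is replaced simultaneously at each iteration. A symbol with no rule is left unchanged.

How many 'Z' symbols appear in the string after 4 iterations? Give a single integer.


Answer: 41

Derivation:
Step 0: CZ  (1 'Z')
Step 1: ZDDDZ  (2 'Z')
Step 2: ZCDZDCDZDCDZDZ  (5 'Z')
Step 3: ZZDDDCDZDZCDZDZDDDCDZDZCDZDZDDDCDZDZCDZDZ  (14 'Z')
Step 4: ZZCDZDCDZDCDZDZDDDCDZDZCDZDZZDDDCDZDZCDZDZCDZDCDZDCDZDZDDDCDZDZCDZDZZDDDCDZDZCDZDZCDZDCDZDCDZDZDDDCDZDZCDZDZZDDDCDZDZCDZDZ  (41 'Z')


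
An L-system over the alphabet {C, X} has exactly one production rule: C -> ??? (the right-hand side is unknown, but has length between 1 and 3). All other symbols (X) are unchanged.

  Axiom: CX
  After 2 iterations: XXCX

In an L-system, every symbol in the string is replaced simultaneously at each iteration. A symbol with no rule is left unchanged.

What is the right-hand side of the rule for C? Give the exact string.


Answer: XC

Derivation:
Trying C -> XC:
  Step 0: CX
  Step 1: XCX
  Step 2: XXCX
Matches the given result.


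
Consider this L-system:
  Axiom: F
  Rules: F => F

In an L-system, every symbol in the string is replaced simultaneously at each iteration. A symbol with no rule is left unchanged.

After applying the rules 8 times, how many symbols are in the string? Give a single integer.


Step 0: length = 1
Step 1: length = 1
Step 2: length = 1
Step 3: length = 1
Step 4: length = 1
Step 5: length = 1
Step 6: length = 1
Step 7: length = 1
Step 8: length = 1

Answer: 1


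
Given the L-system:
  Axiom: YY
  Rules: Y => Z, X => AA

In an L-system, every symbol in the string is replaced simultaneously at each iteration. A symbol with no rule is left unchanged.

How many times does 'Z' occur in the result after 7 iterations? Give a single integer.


Answer: 2

Derivation:
Step 0: YY  (0 'Z')
Step 1: ZZ  (2 'Z')
Step 2: ZZ  (2 'Z')
Step 3: ZZ  (2 'Z')
Step 4: ZZ  (2 'Z')
Step 5: ZZ  (2 'Z')
Step 6: ZZ  (2 'Z')
Step 7: ZZ  (2 'Z')


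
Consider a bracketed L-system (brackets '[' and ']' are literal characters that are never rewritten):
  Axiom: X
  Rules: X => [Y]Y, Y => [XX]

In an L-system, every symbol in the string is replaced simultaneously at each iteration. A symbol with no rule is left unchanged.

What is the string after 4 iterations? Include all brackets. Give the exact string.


Step 0: X
Step 1: [Y]Y
Step 2: [[XX]][XX]
Step 3: [[[Y]Y[Y]Y]][[Y]Y[Y]Y]
Step 4: [[[[XX]][XX][[XX]][XX]]][[[XX]][XX][[XX]][XX]]

Answer: [[[[XX]][XX][[XX]][XX]]][[[XX]][XX][[XX]][XX]]


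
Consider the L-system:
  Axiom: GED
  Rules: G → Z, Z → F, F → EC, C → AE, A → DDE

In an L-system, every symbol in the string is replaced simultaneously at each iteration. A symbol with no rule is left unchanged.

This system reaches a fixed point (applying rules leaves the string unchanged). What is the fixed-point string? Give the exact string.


Answer: EDDEEED

Derivation:
Step 0: GED
Step 1: ZED
Step 2: FED
Step 3: ECED
Step 4: EAEED
Step 5: EDDEEED
Step 6: EDDEEED  (unchanged — fixed point at step 5)


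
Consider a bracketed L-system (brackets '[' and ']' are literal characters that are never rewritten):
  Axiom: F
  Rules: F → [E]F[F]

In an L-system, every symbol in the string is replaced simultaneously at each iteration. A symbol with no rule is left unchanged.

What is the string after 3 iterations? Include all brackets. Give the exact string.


Answer: [E][E][E]F[F][[E]F[F]][[E][E]F[F][[E]F[F]]]

Derivation:
Step 0: F
Step 1: [E]F[F]
Step 2: [E][E]F[F][[E]F[F]]
Step 3: [E][E][E]F[F][[E]F[F]][[E][E]F[F][[E]F[F]]]


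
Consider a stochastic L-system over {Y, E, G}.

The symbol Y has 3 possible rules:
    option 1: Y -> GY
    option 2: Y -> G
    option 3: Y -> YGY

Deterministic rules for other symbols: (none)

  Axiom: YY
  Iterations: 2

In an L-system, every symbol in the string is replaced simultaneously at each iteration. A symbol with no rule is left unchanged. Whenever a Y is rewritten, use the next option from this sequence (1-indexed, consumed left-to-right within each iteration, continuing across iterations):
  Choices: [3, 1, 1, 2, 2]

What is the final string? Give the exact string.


Answer: GYGGGG

Derivation:
Step 0: YY
Step 1: YGYGY  (used choices [3, 1])
Step 2: GYGGGG  (used choices [1, 2, 2])


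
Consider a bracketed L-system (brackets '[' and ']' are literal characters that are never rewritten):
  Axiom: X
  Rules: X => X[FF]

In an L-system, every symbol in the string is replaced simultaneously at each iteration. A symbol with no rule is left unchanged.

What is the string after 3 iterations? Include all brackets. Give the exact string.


Answer: X[FF][FF][FF]

Derivation:
Step 0: X
Step 1: X[FF]
Step 2: X[FF][FF]
Step 3: X[FF][FF][FF]


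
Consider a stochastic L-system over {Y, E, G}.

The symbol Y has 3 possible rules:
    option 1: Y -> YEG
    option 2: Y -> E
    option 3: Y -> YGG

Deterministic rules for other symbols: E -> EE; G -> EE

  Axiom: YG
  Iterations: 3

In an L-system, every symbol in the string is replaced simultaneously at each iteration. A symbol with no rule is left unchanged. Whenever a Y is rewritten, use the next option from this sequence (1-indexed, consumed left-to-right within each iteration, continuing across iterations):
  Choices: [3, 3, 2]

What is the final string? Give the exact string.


Answer: EEEEEEEEEEEEEEEEEEEEE

Derivation:
Step 0: YG
Step 1: YGGEE  (used choices [3])
Step 2: YGGEEEEEEEE  (used choices [3])
Step 3: EEEEEEEEEEEEEEEEEEEEE  (used choices [2])


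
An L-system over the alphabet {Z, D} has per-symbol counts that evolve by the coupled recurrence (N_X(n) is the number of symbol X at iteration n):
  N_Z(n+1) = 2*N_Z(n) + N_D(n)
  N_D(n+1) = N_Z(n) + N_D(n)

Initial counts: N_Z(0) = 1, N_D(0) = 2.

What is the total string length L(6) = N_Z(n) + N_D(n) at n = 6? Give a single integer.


Answer: 843

Derivation:
Step 0: N_Z=1, N_D=2, L=3
Step 1: N_Z=4, N_D=3, L=7
Step 2: N_Z=11, N_D=7, L=18
Step 3: N_Z=29, N_D=18, L=47
Step 4: N_Z=76, N_D=47, L=123
Step 5: N_Z=199, N_D=123, L=322
Step 6: N_Z=521, N_D=322, L=843


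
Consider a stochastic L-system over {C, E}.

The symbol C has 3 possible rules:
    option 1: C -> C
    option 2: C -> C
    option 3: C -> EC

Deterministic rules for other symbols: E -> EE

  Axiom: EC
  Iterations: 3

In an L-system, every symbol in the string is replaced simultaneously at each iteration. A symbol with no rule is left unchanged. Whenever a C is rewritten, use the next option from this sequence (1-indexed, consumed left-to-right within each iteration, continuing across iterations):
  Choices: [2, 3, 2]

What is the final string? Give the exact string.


Answer: EEEEEEEEEEC

Derivation:
Step 0: EC
Step 1: EEC  (used choices [2])
Step 2: EEEEEC  (used choices [3])
Step 3: EEEEEEEEEEC  (used choices [2])


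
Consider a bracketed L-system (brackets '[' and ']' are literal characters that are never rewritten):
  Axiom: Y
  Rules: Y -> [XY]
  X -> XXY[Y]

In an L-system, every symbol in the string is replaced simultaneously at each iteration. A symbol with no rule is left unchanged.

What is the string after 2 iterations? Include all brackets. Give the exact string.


Answer: [XXY[Y][XY]]

Derivation:
Step 0: Y
Step 1: [XY]
Step 2: [XXY[Y][XY]]


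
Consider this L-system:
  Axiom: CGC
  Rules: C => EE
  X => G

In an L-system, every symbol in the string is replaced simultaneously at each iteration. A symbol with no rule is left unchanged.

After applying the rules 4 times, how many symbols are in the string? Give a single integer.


Answer: 5

Derivation:
Step 0: length = 3
Step 1: length = 5
Step 2: length = 5
Step 3: length = 5
Step 4: length = 5


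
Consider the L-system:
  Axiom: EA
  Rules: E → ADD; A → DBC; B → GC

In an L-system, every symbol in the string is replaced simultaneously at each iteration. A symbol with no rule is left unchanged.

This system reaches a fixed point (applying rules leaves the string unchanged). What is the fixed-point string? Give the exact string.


Answer: DGCCDDDGCC

Derivation:
Step 0: EA
Step 1: ADDDBC
Step 2: DBCDDDGCC
Step 3: DGCCDDDGCC
Step 4: DGCCDDDGCC  (unchanged — fixed point at step 3)


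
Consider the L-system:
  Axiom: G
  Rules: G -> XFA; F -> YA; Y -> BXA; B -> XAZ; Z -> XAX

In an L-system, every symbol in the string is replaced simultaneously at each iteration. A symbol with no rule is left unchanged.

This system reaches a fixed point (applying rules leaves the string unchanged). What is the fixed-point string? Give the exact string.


Step 0: G
Step 1: XFA
Step 2: XYAA
Step 3: XBXAAA
Step 4: XXAZXAAA
Step 5: XXAXAXXAAA
Step 6: XXAXAXXAAA  (unchanged — fixed point at step 5)

Answer: XXAXAXXAAA


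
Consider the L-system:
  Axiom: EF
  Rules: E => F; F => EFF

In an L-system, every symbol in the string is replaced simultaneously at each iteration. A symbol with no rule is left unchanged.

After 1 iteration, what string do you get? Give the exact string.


Step 0: EF
Step 1: FEFF

Answer: FEFF


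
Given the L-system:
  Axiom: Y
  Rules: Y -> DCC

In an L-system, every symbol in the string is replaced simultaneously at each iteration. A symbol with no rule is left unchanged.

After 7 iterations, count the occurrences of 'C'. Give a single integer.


Answer: 2

Derivation:
Step 0: Y  (0 'C')
Step 1: DCC  (2 'C')
Step 2: DCC  (2 'C')
Step 3: DCC  (2 'C')
Step 4: DCC  (2 'C')
Step 5: DCC  (2 'C')
Step 6: DCC  (2 'C')
Step 7: DCC  (2 'C')


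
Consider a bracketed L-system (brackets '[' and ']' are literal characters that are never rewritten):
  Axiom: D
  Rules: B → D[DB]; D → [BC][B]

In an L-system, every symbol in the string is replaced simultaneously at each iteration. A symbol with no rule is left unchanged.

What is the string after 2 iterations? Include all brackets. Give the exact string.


Answer: [D[DB]C][D[DB]]

Derivation:
Step 0: D
Step 1: [BC][B]
Step 2: [D[DB]C][D[DB]]


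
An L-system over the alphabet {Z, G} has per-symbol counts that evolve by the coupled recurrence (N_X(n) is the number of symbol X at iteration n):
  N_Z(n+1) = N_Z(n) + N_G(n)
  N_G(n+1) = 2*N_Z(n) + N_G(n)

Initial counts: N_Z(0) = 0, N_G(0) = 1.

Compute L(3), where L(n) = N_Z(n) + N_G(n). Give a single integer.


Step 0: N_Z=0, N_G=1, L=1
Step 1: N_Z=1, N_G=1, L=2
Step 2: N_Z=2, N_G=3, L=5
Step 3: N_Z=5, N_G=7, L=12

Answer: 12


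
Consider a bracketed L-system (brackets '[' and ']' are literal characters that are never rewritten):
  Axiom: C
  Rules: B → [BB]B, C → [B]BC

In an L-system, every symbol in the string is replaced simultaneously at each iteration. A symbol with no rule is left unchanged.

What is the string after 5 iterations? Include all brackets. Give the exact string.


Answer: [[[[[BB]B[BB]B][BB]B[[BB]B[BB]B][BB]B][[BB]B[BB]B][BB]B[[[BB]B[BB]B][BB]B[[BB]B[BB]B][BB]B][[BB]B[BB]B][BB]B][[[BB]B[BB]B][BB]B[[BB]B[BB]B][BB]B][[BB]B[BB]B][BB]B][[[[BB]B[BB]B][BB]B[[BB]B[BB]B][BB]B][[BB]B[BB]B][BB]B[[[BB]B[BB]B][BB]B[[BB]B[BB]B][BB]B][[BB]B[BB]B][BB]B][[[BB]B[BB]B][BB]B[[BB]B[BB]B][BB]B][[BB]B[BB]B][BB]B[[[[BB]B[BB]B][BB]B[[BB]B[BB]B][BB]B][[BB]B[BB]B][BB]B][[[BB]B[BB]B][BB]B[[BB]B[BB]B][BB]B][[BB]B[BB]B][BB]B[[[BB]B[BB]B][BB]B][[BB]B[BB]B][BB]B[[BB]B][BB]B[B]BC

Derivation:
Step 0: C
Step 1: [B]BC
Step 2: [[BB]B][BB]B[B]BC
Step 3: [[[BB]B[BB]B][BB]B][[BB]B[BB]B][BB]B[[BB]B][BB]B[B]BC
Step 4: [[[[BB]B[BB]B][BB]B[[BB]B[BB]B][BB]B][[BB]B[BB]B][BB]B][[[BB]B[BB]B][BB]B[[BB]B[BB]B][BB]B][[BB]B[BB]B][BB]B[[[BB]B[BB]B][BB]B][[BB]B[BB]B][BB]B[[BB]B][BB]B[B]BC
Step 5: [[[[[BB]B[BB]B][BB]B[[BB]B[BB]B][BB]B][[BB]B[BB]B][BB]B[[[BB]B[BB]B][BB]B[[BB]B[BB]B][BB]B][[BB]B[BB]B][BB]B][[[BB]B[BB]B][BB]B[[BB]B[BB]B][BB]B][[BB]B[BB]B][BB]B][[[[BB]B[BB]B][BB]B[[BB]B[BB]B][BB]B][[BB]B[BB]B][BB]B[[[BB]B[BB]B][BB]B[[BB]B[BB]B][BB]B][[BB]B[BB]B][BB]B][[[BB]B[BB]B][BB]B[[BB]B[BB]B][BB]B][[BB]B[BB]B][BB]B[[[[BB]B[BB]B][BB]B[[BB]B[BB]B][BB]B][[BB]B[BB]B][BB]B][[[BB]B[BB]B][BB]B[[BB]B[BB]B][BB]B][[BB]B[BB]B][BB]B[[[BB]B[BB]B][BB]B][[BB]B[BB]B][BB]B[[BB]B][BB]B[B]BC


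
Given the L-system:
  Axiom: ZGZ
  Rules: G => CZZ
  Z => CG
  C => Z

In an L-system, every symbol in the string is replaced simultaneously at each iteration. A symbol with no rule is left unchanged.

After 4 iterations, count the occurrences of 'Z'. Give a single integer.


Step 0: ZGZ  (2 'Z')
Step 1: CGCZZCG  (2 'Z')
Step 2: ZCZZZCGCGZCZZ  (7 'Z')
Step 3: CGZCGCGCGZCZZZCZZCGZCGCG  (8 'Z')
Step 4: ZCZZCGZCZZZCZZZCZZCGZCGCGCGZCGCGZCZZCGZCZZZCZZ  (23 'Z')

Answer: 23


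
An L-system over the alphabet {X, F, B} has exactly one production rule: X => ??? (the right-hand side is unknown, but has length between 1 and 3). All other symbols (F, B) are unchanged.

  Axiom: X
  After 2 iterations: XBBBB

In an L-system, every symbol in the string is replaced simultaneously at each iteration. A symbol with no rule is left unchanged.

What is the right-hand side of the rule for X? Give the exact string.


Answer: XBB

Derivation:
Trying X => XBB:
  Step 0: X
  Step 1: XBB
  Step 2: XBBBB
Matches the given result.


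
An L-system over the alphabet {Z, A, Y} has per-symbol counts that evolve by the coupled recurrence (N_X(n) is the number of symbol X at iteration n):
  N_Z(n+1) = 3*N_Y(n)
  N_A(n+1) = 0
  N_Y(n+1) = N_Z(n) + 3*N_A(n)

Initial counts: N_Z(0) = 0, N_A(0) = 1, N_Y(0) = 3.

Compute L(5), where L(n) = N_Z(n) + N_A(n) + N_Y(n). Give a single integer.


Answer: 108

Derivation:
Step 0: N_Z=0, N_A=1, N_Y=3, L=4
Step 1: N_Z=9, N_A=0, N_Y=3, L=12
Step 2: N_Z=9, N_A=0, N_Y=9, L=18
Step 3: N_Z=27, N_A=0, N_Y=9, L=36
Step 4: N_Z=27, N_A=0, N_Y=27, L=54
Step 5: N_Z=81, N_A=0, N_Y=27, L=108


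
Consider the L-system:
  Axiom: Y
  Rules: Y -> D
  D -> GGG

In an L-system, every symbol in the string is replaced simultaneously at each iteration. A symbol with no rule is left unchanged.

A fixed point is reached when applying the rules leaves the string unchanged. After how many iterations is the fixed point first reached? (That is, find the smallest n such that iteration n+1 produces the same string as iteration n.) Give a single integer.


Step 0: Y
Step 1: D
Step 2: GGG
Step 3: GGG  (unchanged — fixed point at step 2)

Answer: 2


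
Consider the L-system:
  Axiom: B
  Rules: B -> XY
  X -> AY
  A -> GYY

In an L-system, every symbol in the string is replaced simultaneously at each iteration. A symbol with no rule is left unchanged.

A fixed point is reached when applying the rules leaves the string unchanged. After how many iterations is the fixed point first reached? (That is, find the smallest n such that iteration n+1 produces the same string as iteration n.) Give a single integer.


Answer: 3

Derivation:
Step 0: B
Step 1: XY
Step 2: AYY
Step 3: GYYYY
Step 4: GYYYY  (unchanged — fixed point at step 3)


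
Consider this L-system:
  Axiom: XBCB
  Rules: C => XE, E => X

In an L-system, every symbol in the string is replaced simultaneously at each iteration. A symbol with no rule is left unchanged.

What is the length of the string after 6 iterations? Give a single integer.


Step 0: length = 4
Step 1: length = 5
Step 2: length = 5
Step 3: length = 5
Step 4: length = 5
Step 5: length = 5
Step 6: length = 5

Answer: 5


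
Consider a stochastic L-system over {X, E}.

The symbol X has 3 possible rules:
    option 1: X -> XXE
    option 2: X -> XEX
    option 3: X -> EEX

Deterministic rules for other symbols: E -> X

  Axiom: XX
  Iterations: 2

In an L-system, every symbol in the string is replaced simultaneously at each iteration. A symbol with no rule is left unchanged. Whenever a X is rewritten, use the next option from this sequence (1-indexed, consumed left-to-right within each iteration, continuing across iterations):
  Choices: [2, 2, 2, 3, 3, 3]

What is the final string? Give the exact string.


Answer: XEXXEEXEEXXEEX

Derivation:
Step 0: XX
Step 1: XEXXEX  (used choices [2, 2])
Step 2: XEXXEEXEEXXEEX  (used choices [2, 3, 3, 3])


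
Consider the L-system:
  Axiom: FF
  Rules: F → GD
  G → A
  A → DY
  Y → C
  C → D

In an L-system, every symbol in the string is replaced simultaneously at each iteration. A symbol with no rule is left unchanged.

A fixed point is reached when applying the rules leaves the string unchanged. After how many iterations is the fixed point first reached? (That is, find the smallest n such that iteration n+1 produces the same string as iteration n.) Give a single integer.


Step 0: FF
Step 1: GDGD
Step 2: ADAD
Step 3: DYDDYD
Step 4: DCDDCD
Step 5: DDDDDD
Step 6: DDDDDD  (unchanged — fixed point at step 5)

Answer: 5
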